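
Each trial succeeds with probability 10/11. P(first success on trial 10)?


Geometric: P(X=10) = (1-p)^(k-1)×p = (1/11)^9×10/11 = 10/25937424601

P(X=10) = 10/25937424601 ≈ 0.00%


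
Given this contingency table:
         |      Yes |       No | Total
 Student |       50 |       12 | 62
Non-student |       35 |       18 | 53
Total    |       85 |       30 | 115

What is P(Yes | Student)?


P(Yes | Student) = 50/(50+12) = 50/62 = 25/31

P(Yes|Student) = 25/31 ≈ 80.65%


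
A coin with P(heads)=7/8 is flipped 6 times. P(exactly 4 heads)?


Binomial: P(X=4) = C(6,4)×p^4×(1-p)^2
= 15 × 2401/4096 × 1/64 = 36015/262144

P(X=4) = 36015/262144 ≈ 13.74%


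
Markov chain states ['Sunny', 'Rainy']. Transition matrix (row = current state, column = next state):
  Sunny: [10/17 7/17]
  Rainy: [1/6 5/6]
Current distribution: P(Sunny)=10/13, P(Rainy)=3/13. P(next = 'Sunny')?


P(next=Sunny) = Σᵢ P(now=i)×P(i→Sunny)
= 10/13×10/17 + 3/13×1/6
= 100/221 + 1/26 = 217/442

P = 217/442 ≈ 0.4910


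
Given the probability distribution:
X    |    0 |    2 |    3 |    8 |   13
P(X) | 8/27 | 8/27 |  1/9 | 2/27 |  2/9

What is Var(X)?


E[X] = 119/27
E[X²] = 1201/27
Var(X) = E[X²] - (E[X])² = 1201/27 - 14161/729 = 18266/729

Var(X) = 18266/729 ≈ 25.0562


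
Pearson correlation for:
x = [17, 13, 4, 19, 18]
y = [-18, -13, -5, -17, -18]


n=5, Σx=71, Σy=-71, Σxy=-1142, Σx²=1159, Σy²=1131
r = (5×(-1142) - 71×(-71))/√((5×1159 - 71²)(5×1131 - (-71)²))
= -669/√(754×614) = -669/√462956 ≈ -669/680.4087 ≈ -0.9832

r ≈ -0.9832


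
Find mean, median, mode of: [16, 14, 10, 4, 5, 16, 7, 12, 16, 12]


Sorted: [4, 5, 7, 10, 12, 12, 14, 16, 16, 16]
Mean = 112/10 = 56/5
Median = 12
Freq: {16: 3, 14: 1, 10: 1, 4: 1, 5: 1, 7: 1, 12: 2}
Mode: [16]

Mean=56/5, Median=12, Mode=16


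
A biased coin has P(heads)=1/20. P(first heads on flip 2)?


Geometric: P(X=2) = (1-p)^(k-1)×p = (19/20)^1×1/20 = 19/400

P(X=2) = 19/400 ≈ 4.75%


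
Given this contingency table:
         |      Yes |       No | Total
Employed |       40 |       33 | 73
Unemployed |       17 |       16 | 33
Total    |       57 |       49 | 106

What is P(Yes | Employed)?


P(Yes | Employed) = 40/(40+33) = 40/73

P(Yes|Employed) = 40/73 ≈ 54.79%


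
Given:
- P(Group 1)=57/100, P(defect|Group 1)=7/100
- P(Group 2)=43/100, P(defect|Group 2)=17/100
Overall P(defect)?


P(B) = Σ P(B|Aᵢ)×P(Aᵢ)
  7/100×57/100 = 399/10000
  17/100×43/100 = 731/10000
Sum = 113/1000

P(defect) = 113/1000 ≈ 11.30%


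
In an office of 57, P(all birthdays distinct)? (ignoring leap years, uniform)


P(all different) = Π(365-i)/365 for i=0..56
= (365/365)×(364/365)×...×(309/365)
= 0.009878

P ≈ 0.0099 ≈ 0.99%


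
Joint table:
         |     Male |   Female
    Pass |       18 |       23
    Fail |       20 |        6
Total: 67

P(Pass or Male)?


P(Pass∨Male) = P(Pass) + P(Male) - P(Pass∧Male)
= (41 + 38 - 18)/67 = 61/67

P = 61/67 ≈ 91.04%


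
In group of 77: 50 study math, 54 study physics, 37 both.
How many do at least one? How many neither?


|A∪B| = 50+54-37 = 67
Neither = 77-67 = 10

At least one: 67; Neither: 10


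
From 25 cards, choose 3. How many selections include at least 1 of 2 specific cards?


Complement: C(25,3) - C(23,3) = 2300 - 1771 = 529

529


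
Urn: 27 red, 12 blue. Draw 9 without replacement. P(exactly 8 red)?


Hypergeometric: C(27,8)×C(12,1)/C(39,9)
= 2220075×12/211915132 = 46575/370481

P(X=8) = 46575/370481 ≈ 12.57%


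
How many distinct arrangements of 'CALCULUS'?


Letters: 8, freq: {'C': 2, 'A': 1, 'L': 2, 'U': 2, 'S': 1}
8!/(2!×1!×2!×2!×1!) = 40320/8 = 5040

5040


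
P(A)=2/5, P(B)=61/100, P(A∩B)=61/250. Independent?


P(A)×P(B) = 61/250
P(A∩B) = 61/250
Equal ✓ → Independent

Yes, independent


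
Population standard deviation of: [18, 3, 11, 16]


Mean = 48/4 = 12
  (18-12)²=36
  (3-12)²=81
  (11-12)²=1
  (16-12)²=16
Σ(x-μ)² = 134
σ² = 134/4 = 67/2

σ = √(67/2) ≈ 5.7879


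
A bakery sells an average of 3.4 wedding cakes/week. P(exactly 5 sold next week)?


Poisson(λ=3.4): P(X=5) = e^(-λ)×λ^k/k!
= e^(-3.4) × 3.4^5 / 5!
≈ 0.03337326996 × 454.35424 / 120 ≈ 0.126361

P(X=5) ≈ 0.126361 ≈ 12.64%


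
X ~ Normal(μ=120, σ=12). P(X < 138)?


z = (138-120)/12 = 1.5
P(Z < 1.5) = 0.9332

P(X < 138) ≈ 0.9332


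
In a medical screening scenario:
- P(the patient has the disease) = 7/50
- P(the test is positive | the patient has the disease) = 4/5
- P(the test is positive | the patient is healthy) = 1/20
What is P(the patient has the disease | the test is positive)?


Using Bayes' theorem:
P(A|B) = P(B|A)·P(A) / P(B)

P(the test is positive) = 4/5 × 7/50 + 1/20 × 43/50
= 14/125 + 43/1000 = 31/200

P(the patient has the disease|the test is positive) = (14/125) / (31/200) = 112/155

P(the patient has the disease|the test is positive) = 112/155 ≈ 72.26%


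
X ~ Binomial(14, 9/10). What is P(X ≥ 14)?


P(X ≥ 14) = Σ P(X=i) for i=14..14
P(X=14) = 22876792454961/100000000000000
Sum = 22876792454961/100000000000000

P(X ≥ 14) = 22876792454961/100000000000000 ≈ 22.88%


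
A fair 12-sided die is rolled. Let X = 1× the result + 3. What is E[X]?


E[die] = (1+12)/2 = 13/2
E[X] = 1×13/2 + 3 = 19/2

E[X] = 19/2


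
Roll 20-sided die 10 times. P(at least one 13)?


P(no 13)^10 = (19/20)^10 = 6131066257801/10240000000000
P(≥1) = 1 - 6131066257801/10240000000000 = 4108933742199/10240000000000

P = 4108933742199/10240000000000 ≈ 40.13%


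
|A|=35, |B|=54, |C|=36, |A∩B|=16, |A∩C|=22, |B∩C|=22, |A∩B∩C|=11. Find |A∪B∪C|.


|A∪B∪C| = 35+54+36-16-22-22+11 = 76

|A∪B∪C| = 76


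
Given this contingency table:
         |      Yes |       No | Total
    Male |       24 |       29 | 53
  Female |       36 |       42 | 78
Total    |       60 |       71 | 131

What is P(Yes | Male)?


P(Yes | Male) = 24/(24+29) = 24/53

P(Yes|Male) = 24/53 ≈ 45.28%


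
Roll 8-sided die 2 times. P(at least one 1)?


P(no 1)^2 = (7/8)^2 = 49/64
P(≥1) = 1 - 49/64 = 15/64

P = 15/64 ≈ 23.44%


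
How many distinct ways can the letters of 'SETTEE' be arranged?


Letters: 6, freq: {'S': 1, 'E': 3, 'T': 2}
6!/(1!×3!×2!) = 720/12 = 60

60


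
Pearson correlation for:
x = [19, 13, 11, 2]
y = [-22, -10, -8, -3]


n=4, Σx=45, Σy=-43, Σxy=-642, Σx²=655, Σy²=657
r = (4×(-642) - 45×(-43))/√((4×655 - 45²)(4×657 - (-43)²))
= -633/√(595×779) = -633/√463505 ≈ -633/680.8120 ≈ -0.9298

r ≈ -0.9298


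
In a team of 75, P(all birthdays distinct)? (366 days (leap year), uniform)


P(all different) = Π(366-i)/366 for i=0..74
= (366/366)×(365/366)×...×(292/366)
= 0.000287

P ≈ 0.0003 ≈ 0.03%


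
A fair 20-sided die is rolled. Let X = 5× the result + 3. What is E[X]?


E[die] = (1+20)/2 = 21/2
E[X] = 5×21/2 + 3 = 111/2

E[X] = 111/2


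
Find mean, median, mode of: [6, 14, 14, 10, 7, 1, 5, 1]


Sorted: [1, 1, 5, 6, 7, 10, 14, 14]
Mean = 58/8 = 29/4
Median = 13/2
Freq: {6: 1, 14: 2, 10: 1, 7: 1, 1: 2, 5: 1}
Mode: [1, 14]

Mean=29/4, Median=13/2, Mode=[1, 14]


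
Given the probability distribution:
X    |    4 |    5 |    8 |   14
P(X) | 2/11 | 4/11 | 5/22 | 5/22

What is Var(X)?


E[X] = 83/11
E[X²] = 782/11
Var(X) = E[X²] - (E[X])² = 782/11 - 6889/121 = 1713/121

Var(X) = 1713/121 ≈ 14.1570


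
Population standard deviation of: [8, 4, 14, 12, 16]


Mean = 54/5
  (8-54/5)²=196/25
  (4-54/5)²=1156/25
  (14-54/5)²=256/25
  (12-54/5)²=36/25
  (16-54/5)²=676/25
Σ(x-μ)² = 464/5
σ² = (464/5)/5 = 464/25

σ = √(464/25) ≈ 4.3081


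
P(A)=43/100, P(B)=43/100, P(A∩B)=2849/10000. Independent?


P(A)×P(B) = 1849/10000
P(A∩B) = 2849/10000
Not equal → NOT independent

No, not independent


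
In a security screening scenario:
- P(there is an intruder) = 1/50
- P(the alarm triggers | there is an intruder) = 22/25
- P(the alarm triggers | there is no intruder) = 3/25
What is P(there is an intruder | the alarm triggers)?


Using Bayes' theorem:
P(A|B) = P(B|A)·P(A) / P(B)

P(the alarm triggers) = 22/25 × 1/50 + 3/25 × 49/50
= 11/625 + 147/1250 = 169/1250

P(there is an intruder|the alarm triggers) = (11/625) / (169/1250) = 22/169

P(there is an intruder|the alarm triggers) = 22/169 ≈ 13.02%


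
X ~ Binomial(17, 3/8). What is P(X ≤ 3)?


P(X ≤ 3) = Σ P(X=i) for i=0..3
P(X=0) = 762939453125/2251799813685248
P(X=1) = 7781982421875/2251799813685248
P(X=2) = 4669189453125/281474976710656
P(X=3) = 14007568359375/281474976710656
Sum = 19744873046875/281474976710656

P(X ≤ 3) = 19744873046875/281474976710656 ≈ 7.01%


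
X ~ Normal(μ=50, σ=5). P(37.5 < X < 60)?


z₁=(37.5-50)/5=-2.5, z₂=(60-50)/5=2.0
P = Φ(2.0) - Φ(-2.5) = 0.977250 - 0.006210 = 0.971040 ≈ 0.9710

P(37.5 < X < 60) ≈ 0.9710


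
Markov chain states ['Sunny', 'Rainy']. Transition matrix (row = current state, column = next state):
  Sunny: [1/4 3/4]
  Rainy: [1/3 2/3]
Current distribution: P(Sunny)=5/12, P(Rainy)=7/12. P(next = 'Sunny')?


P(next=Sunny) = Σᵢ P(now=i)×P(i→Sunny)
= 5/12×1/4 + 7/12×1/3
= 5/48 + 7/36 = 43/144

P = 43/144 ≈ 0.2986


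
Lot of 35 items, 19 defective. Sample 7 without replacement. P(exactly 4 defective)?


Hypergeometric: C(19,4)×C(16,3)/C(35,7)
= 3876×560/6724520 = 3192/9889

P(X=4) = 3192/9889 ≈ 32.28%


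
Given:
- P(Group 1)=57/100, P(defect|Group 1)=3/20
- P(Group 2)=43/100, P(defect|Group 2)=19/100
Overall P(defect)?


P(B) = Σ P(B|Aᵢ)×P(Aᵢ)
  3/20×57/100 = 171/2000
  19/100×43/100 = 817/10000
Sum = 209/1250

P(defect) = 209/1250 ≈ 16.72%


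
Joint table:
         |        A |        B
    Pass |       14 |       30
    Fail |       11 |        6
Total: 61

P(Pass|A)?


P(Pass|A) = 14/(14+11) = 14/25

P = 14/25 ≈ 56.00%


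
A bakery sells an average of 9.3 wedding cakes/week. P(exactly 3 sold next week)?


Poisson(λ=9.3): P(X=3) = e^(-λ)×λ^k/k!
= e^(-9.3) × 9.3^3 / 3!
≈ 9.142423148e-05 × 804.357 / 6 ≈ 0.012256

P(X=3) ≈ 0.012256 ≈ 1.23%


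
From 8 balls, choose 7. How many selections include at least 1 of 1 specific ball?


Complement: C(8,7) - C(7,7) = 8 - 1 = 7

7


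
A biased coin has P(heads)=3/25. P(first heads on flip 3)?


Geometric: P(X=3) = (1-p)^(k-1)×p = (22/25)^2×3/25 = 1452/15625

P(X=3) = 1452/15625 ≈ 9.29%


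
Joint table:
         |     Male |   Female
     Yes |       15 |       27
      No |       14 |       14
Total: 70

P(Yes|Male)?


P(Yes|Male) = 15/(15+14) = 15/29

P = 15/29 ≈ 51.72%


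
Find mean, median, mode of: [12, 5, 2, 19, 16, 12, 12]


Sorted: [2, 5, 12, 12, 12, 16, 19]
Mean = 78/7
Median = 12
Freq: {12: 3, 5: 1, 2: 1, 19: 1, 16: 1}
Mode: [12]

Mean=78/7, Median=12, Mode=12


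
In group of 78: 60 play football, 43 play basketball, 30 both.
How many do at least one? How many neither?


|A∪B| = 60+43-30 = 73
Neither = 78-73 = 5

At least one: 73; Neither: 5


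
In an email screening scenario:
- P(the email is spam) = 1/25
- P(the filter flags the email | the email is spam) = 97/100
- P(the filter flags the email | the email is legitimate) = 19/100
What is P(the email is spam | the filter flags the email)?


Using Bayes' theorem:
P(A|B) = P(B|A)·P(A) / P(B)

P(the filter flags the email) = 97/100 × 1/25 + 19/100 × 24/25
= 97/2500 + 114/625 = 553/2500

P(the email is spam|the filter flags the email) = (97/2500) / (553/2500) = 97/553

P(the email is spam|the filter flags the email) = 97/553 ≈ 17.54%


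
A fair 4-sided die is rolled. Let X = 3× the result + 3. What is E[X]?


E[die] = (1+4)/2 = 5/2
E[X] = 3×5/2 + 3 = 21/2

E[X] = 21/2


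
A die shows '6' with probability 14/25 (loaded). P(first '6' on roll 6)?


Geometric: P(X=6) = (1-p)^(k-1)×p = (11/25)^5×14/25 = 2254714/244140625

P(X=6) = 2254714/244140625 ≈ 0.92%


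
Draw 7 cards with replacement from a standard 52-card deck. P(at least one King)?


P(not a King) = 48/52 = 12/13
P(none in 7 draws) = (12/13)^7 = 35831808/62748517
P(≥1 King) = 1 - 35831808/62748517 = 26916709/62748517

P = 26916709/62748517 ≈ 42.90%


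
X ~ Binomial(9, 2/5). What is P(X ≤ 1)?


P(X ≤ 1) = Σ P(X=i) for i=0..1
P(X=0) = 19683/1953125
P(X=1) = 118098/1953125
Sum = 137781/1953125

P(X ≤ 1) = 137781/1953125 ≈ 7.05%


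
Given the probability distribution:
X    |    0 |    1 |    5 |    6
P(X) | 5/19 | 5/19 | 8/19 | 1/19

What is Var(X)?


E[X] = 51/19
E[X²] = 241/19
Var(X) = E[X²] - (E[X])² = 241/19 - 2601/361 = 1978/361

Var(X) = 1978/361 ≈ 5.4792


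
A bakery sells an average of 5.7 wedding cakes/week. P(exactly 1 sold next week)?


Poisson(λ=5.7): P(X=1) = e^(-λ)×λ^k/k!
= e^(-5.7) × 5.7^1 / 1!
≈ 0.003345965457 × 5.7 / 1 ≈ 0.019072

P(X=1) ≈ 0.019072 ≈ 1.91%


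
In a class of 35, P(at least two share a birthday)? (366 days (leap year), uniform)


P(all different) = Π(366-i)/366 for i=0..34
= 0.186502
P(match) = 1 - 0.186502 = 0.813498

P ≈ 0.8135 ≈ 81.35%


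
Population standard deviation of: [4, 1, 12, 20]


Mean = 37/4
  (4-37/4)²=441/16
  (1-37/4)²=1089/16
  (12-37/4)²=121/16
  (20-37/4)²=1849/16
Σ(x-μ)² = 875/4
σ² = (875/4)/4 = 875/16

σ = √(875/16) ≈ 7.3951


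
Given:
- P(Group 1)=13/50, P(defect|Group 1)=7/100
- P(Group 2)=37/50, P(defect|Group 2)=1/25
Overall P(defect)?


P(B) = Σ P(B|Aᵢ)×P(Aᵢ)
  7/100×13/50 = 91/5000
  1/25×37/50 = 37/1250
Sum = 239/5000

P(defect) = 239/5000 ≈ 4.78%


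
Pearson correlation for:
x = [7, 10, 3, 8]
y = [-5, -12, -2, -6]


n=4, Σx=28, Σy=-25, Σxy=-209, Σx²=222, Σy²=209
r = (4×(-209) - 28×(-25))/√((4×222 - 28²)(4×209 - (-25)²))
= -136/√(104×211) = -136/√21944 ≈ -136/148.1351 ≈ -0.9181

r ≈ -0.9181


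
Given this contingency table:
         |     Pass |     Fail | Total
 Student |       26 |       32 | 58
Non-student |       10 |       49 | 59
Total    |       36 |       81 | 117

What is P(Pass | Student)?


P(Pass | Student) = 26/(26+32) = 26/58 = 13/29

P(Pass|Student) = 13/29 ≈ 44.83%


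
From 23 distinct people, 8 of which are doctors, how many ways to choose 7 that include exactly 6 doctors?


Choose 6 of the 8 doctors and 1 of the other 15 people:
C(8,6)×C(15,1) = 28×15 = 420

420


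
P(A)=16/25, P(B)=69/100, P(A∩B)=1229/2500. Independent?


P(A)×P(B) = 276/625
P(A∩B) = 1229/2500
Not equal → NOT independent

No, not independent


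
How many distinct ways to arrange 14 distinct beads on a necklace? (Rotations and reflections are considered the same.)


Free circular arrangements: rotations and reflections both identified.
(n-1)!/2 = 13!/2 = 6227020800/2 = 3113510400

3113510400


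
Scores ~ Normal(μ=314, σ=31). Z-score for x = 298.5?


z = (x - μ)/σ = (298.5 - 314)/31 = -0.5

z = -0.5


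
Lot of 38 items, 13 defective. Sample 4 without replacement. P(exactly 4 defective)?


Hypergeometric: C(13,4)×C(25,0)/C(38,4)
= 715×1/73815 = 143/14763

P(X=4) = 143/14763 ≈ 0.97%


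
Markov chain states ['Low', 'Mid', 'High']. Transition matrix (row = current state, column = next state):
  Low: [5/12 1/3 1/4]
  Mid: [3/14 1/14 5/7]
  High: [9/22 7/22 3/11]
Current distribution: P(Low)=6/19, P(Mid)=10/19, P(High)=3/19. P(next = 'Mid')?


P(next=Mid) = Σᵢ P(now=i)×P(i→Mid)
= 6/19×1/3 + 10/19×1/14 + 3/19×7/22
= 2/19 + 5/133 + 21/418 = 565/2926

P = 565/2926 ≈ 0.1931


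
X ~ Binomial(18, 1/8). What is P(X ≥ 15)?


P(X ≥ 15) = Σ P(X=i) for i=15..18
P(X=15) = 17493/1125899906842624
P(X=16) = 7497/18014398509481984
P(X=17) = 63/9007199254740992
P(X=18) = 1/18014398509481984
Sum = 35939/2251799813685248

P(X ≥ 15) = 35939/2251799813685248 ≈ 0.00%


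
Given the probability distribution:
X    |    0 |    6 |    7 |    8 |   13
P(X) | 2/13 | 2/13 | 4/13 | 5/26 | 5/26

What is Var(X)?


E[X] = 185/26
E[X²] = 1701/26
Var(X) = E[X²] - (E[X])² = 1701/26 - 34225/676 = 10001/676

Var(X) = 10001/676 ≈ 14.7944


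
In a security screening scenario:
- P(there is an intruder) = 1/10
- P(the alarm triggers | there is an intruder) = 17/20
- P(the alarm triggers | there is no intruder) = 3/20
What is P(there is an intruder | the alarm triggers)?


Using Bayes' theorem:
P(A|B) = P(B|A)·P(A) / P(B)

P(the alarm triggers) = 17/20 × 1/10 + 3/20 × 9/10
= 17/200 + 27/200 = 11/50

P(there is an intruder|the alarm triggers) = (17/200) / (11/50) = 17/44

P(there is an intruder|the alarm triggers) = 17/44 ≈ 38.64%


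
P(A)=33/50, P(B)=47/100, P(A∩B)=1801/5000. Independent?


P(A)×P(B) = 1551/5000
P(A∩B) = 1801/5000
Not equal → NOT independent

No, not independent


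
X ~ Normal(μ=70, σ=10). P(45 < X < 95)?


z₁=(45-70)/10=-2.5, z₂=(95-70)/10=2.5
P = Φ(2.5) - Φ(-2.5) = 0.993790 - 0.006210 = 0.987580 ≈ 0.9876

P(45 < X < 95) ≈ 0.9876


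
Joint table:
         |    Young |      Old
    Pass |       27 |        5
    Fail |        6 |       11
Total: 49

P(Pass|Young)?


P(Pass|Young) = 27/(27+6) = 27/33 = 9/11

P = 9/11 ≈ 81.82%


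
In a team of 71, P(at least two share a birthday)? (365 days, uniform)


P(all different) = Π(365-i)/365 for i=0..70
= 0.000679
P(match) = 1 - 0.000679 = 0.999321

P ≈ 0.9993 ≈ 99.93%


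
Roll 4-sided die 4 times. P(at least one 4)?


P(no 4)^4 = (3/4)^4 = 81/256
P(≥1) = 1 - 81/256 = 175/256

P = 175/256 ≈ 68.36%


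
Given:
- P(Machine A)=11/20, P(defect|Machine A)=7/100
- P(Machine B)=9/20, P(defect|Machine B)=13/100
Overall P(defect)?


P(B) = Σ P(B|Aᵢ)×P(Aᵢ)
  7/100×11/20 = 77/2000
  13/100×9/20 = 117/2000
Sum = 97/1000

P(defect) = 97/1000 ≈ 9.70%


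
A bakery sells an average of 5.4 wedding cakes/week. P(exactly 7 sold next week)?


Poisson(λ=5.4): P(X=7) = e^(-λ)×λ^k/k!
= e^(-5.4) × 5.4^7 / 7!
≈ 0.004516580943 × 133892.520998 / 5040 ≈ 0.119987

P(X=7) ≈ 0.119987 ≈ 12.00%


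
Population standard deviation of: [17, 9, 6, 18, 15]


Mean = 65/5 = 13
  (17-13)²=16
  (9-13)²=16
  (6-13)²=49
  (18-13)²=25
  (15-13)²=4
Σ(x-μ)² = 110
σ² = 110/5 = 22

σ = √(22) ≈ 4.6904


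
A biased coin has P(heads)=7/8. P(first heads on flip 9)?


Geometric: P(X=9) = (1-p)^(k-1)×p = (1/8)^8×7/8 = 7/134217728

P(X=9) = 7/134217728 ≈ 0.00%


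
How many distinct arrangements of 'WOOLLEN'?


Letters: 7, freq: {'W': 1, 'O': 2, 'L': 2, 'E': 1, 'N': 1}
7!/(1!×2!×2!×1!×1!) = 5040/4 = 1260

1260


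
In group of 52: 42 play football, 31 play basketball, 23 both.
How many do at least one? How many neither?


|A∪B| = 42+31-23 = 50
Neither = 52-50 = 2

At least one: 50; Neither: 2


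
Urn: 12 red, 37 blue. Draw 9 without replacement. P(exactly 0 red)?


Hypergeometric: C(12,0)×C(37,9)/C(49,9)
= 1×124403620/2054455634 = 5654710/93384347

P(X=0) = 5654710/93384347 ≈ 6.06%


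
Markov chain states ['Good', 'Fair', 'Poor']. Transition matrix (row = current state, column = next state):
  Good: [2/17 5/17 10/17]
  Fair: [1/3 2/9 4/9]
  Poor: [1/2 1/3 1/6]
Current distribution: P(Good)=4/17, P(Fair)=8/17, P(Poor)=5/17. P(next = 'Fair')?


P(next=Fair) = Σᵢ P(now=i)×P(i→Fair)
= 4/17×5/17 + 8/17×2/9 + 5/17×1/3
= 20/289 + 16/153 + 5/51 = 707/2601

P = 707/2601 ≈ 0.2718


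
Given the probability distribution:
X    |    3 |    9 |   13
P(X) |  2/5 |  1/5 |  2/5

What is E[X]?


E[X] = Σ x·P(X=x)
= (3)×(2/5) + (9)×(1/5) + (13)×(2/5)
= 41/5

E[X] = 41/5


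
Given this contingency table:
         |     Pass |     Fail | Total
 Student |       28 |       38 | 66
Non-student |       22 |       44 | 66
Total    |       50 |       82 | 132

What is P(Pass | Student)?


P(Pass | Student) = 28/(28+38) = 28/66 = 14/33

P(Pass|Student) = 14/33 ≈ 42.42%


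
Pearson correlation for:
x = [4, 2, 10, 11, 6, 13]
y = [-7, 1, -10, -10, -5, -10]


n=6, Σx=46, Σy=-41, Σxy=-396, Σx²=446, Σy²=375
r = (6×(-396) - 46×(-41))/√((6×446 - 46²)(6×375 - (-41)²))
= -490/√(560×569) = -490/√318640 ≈ -490/564.4821 ≈ -0.8681

r ≈ -0.8681


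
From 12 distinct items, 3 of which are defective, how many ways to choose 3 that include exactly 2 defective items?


Choose 2 of the 3 defective items and 1 of the other 9 items:
C(3,2)×C(9,1) = 3×9 = 27

27


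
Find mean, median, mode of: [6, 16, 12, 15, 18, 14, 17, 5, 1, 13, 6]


Sorted: [1, 5, 6, 6, 12, 13, 14, 15, 16, 17, 18]
Mean = 123/11
Median = 13
Freq: {6: 2, 16: 1, 12: 1, 15: 1, 18: 1, 14: 1, 17: 1, 5: 1, 1: 1, 13: 1}
Mode: [6]

Mean=123/11, Median=13, Mode=6


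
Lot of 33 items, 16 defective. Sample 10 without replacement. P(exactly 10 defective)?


Hypergeometric: C(16,10)×C(17,0)/C(33,10)
= 8008×1/92561040 = 7/80910

P(X=10) = 7/80910 ≈ 0.01%


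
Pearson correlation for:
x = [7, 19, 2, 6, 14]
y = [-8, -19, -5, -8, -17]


n=5, Σx=48, Σy=-57, Σxy=-713, Σx²=646, Σy²=803
r = (5×(-713) - 48×(-57))/√((5×646 - 48²)(5×803 - (-57)²))
= -829/√(926×766) = -829/√709316 ≈ -829/842.2090 ≈ -0.9843

r ≈ -0.9843


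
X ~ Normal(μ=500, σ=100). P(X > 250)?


z = (250-500)/100 = -2.5
P(X > 250) = 1 - P(Z ≤ -2.5) = 1 - 0.0062 = 0.9938

P(X > 250) ≈ 0.9938


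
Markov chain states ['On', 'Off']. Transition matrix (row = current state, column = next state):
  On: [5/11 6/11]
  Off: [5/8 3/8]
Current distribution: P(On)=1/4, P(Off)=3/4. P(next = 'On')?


P(next=On) = Σᵢ P(now=i)×P(i→On)
= 1/4×5/11 + 3/4×5/8
= 5/44 + 15/32 = 205/352

P = 205/352 ≈ 0.5824


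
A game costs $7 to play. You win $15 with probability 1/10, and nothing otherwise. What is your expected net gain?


E[gain] = (15-7)×1/10 + (-7)×9/10
= 4/5 - 63/10 = -11/2

Expected net gain = $-11/2 ≈ $-5.50


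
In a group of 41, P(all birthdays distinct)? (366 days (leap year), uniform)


P(all different) = Π(366-i)/366 for i=0..40
= (366/366)×(365/366)×...×(326/366)
= 0.097493

P ≈ 0.0975 ≈ 9.75%


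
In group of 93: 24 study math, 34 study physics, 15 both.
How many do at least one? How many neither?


|A∪B| = 24+34-15 = 43
Neither = 93-43 = 50

At least one: 43; Neither: 50


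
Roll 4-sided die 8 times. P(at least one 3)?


P(no 3)^8 = (3/4)^8 = 6561/65536
P(≥1) = 1 - 6561/65536 = 58975/65536

P = 58975/65536 ≈ 89.99%


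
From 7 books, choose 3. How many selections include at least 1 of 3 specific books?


Complement: C(7,3) - C(4,3) = 35 - 4 = 31

31


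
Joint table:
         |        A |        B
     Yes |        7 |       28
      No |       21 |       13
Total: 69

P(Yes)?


P(Yes) = (7+28)/69 = 35/69

P(Yes) = 35/69 ≈ 50.72%


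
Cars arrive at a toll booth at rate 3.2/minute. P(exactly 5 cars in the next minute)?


Poisson(λ=3.2): P(X=5) = e^(-λ)×λ^k/k!
= e^(-3.2) × 3.2^5 / 5!
≈ 0.04076220398 × 335.54432 / 120 ≈ 0.113979

P(X=5) ≈ 0.113979 ≈ 11.40%


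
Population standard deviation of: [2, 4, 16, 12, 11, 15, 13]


Mean = 73/7
  (2-73/7)²=3481/49
  (4-73/7)²=2025/49
  (16-73/7)²=1521/49
  (12-73/7)²=121/49
  (11-73/7)²=16/49
  (15-73/7)²=1024/49
  (13-73/7)²=324/49
Σ(x-μ)² = 1216/7
σ² = (1216/7)/7 = 1216/49

σ = √(1216/49) ≈ 4.9816


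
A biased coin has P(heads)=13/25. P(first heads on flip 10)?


Geometric: P(X=10) = (1-p)^(k-1)×p = (12/25)^9×13/25 = 67077144576/95367431640625

P(X=10) = 67077144576/95367431640625 ≈ 0.07%


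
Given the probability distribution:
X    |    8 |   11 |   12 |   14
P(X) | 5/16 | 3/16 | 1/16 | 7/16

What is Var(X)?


E[X] = 183/16
E[X²] = 2199/16
Var(X) = E[X²] - (E[X])² = 2199/16 - 33489/256 = 1695/256

Var(X) = 1695/256 ≈ 6.6211


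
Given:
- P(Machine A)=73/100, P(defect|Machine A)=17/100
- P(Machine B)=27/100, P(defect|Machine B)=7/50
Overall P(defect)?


P(B) = Σ P(B|Aᵢ)×P(Aᵢ)
  17/100×73/100 = 1241/10000
  7/50×27/100 = 189/5000
Sum = 1619/10000

P(defect) = 1619/10000 ≈ 16.19%


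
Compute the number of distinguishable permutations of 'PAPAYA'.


Letters: 6, freq: {'P': 2, 'A': 3, 'Y': 1}
6!/(2!×3!×1!) = 720/12 = 60

60


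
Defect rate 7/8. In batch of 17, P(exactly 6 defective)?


Binomial: P(X=6) = C(17,6)×p^6×(1-p)^11
= 12376 × 117649/262144 × 1/8589934592 = 182003003/281474976710656

P(X=6) = 182003003/281474976710656 ≈ 0.00%


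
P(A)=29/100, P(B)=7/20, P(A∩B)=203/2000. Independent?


P(A)×P(B) = 203/2000
P(A∩B) = 203/2000
Equal ✓ → Independent

Yes, independent


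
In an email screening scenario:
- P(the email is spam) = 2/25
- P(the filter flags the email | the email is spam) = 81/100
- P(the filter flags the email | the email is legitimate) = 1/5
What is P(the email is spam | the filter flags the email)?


Using Bayes' theorem:
P(A|B) = P(B|A)·P(A) / P(B)

P(the filter flags the email) = 81/100 × 2/25 + 1/5 × 23/25
= 81/1250 + 23/125 = 311/1250

P(the email is spam|the filter flags the email) = (81/1250) / (311/1250) = 81/311

P(the email is spam|the filter flags the email) = 81/311 ≈ 26.05%


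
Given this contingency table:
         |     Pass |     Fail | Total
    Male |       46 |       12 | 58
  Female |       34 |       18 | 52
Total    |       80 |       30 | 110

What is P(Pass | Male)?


P(Pass | Male) = 46/(46+12) = 46/58 = 23/29

P(Pass|Male) = 23/29 ≈ 79.31%


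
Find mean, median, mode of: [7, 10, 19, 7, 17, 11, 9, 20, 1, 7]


Sorted: [1, 7, 7, 7, 9, 10, 11, 17, 19, 20]
Mean = 108/10 = 54/5
Median = 19/2
Freq: {7: 3, 10: 1, 19: 1, 17: 1, 11: 1, 9: 1, 20: 1, 1: 1}
Mode: [7]

Mean=54/5, Median=19/2, Mode=7


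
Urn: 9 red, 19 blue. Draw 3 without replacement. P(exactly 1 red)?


Hypergeometric: C(9,1)×C(19,2)/C(28,3)
= 9×171/3276 = 171/364

P(X=1) = 171/364 ≈ 46.98%


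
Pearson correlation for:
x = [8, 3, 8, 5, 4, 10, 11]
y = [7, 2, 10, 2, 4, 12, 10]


n=7, Σx=49, Σy=47, Σxy=398, Σx²=399, Σy²=417
r = (7×398 - 49×47)/√((7×399 - 49²)(7×417 - 47²))
= 483/√(392×710) = 483/√278320 ≈ 483/527.5604 ≈ 0.9155

r ≈ 0.9155


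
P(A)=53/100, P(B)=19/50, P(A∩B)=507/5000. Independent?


P(A)×P(B) = 1007/5000
P(A∩B) = 507/5000
Not equal → NOT independent

No, not independent


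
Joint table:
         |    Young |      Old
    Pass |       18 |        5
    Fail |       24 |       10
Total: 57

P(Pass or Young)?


P(Pass∨Young) = P(Pass) + P(Young) - P(Pass∧Young)
= (23 + 42 - 18)/57 = 47/57

P = 47/57 ≈ 82.46%


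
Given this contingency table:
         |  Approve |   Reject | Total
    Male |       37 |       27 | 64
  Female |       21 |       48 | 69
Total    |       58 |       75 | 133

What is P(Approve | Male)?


P(Approve | Male) = 37/(37+27) = 37/64

P(Approve|Male) = 37/64 ≈ 57.81%


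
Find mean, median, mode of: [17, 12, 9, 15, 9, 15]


Sorted: [9, 9, 12, 15, 15, 17]
Mean = 77/6
Median = 27/2
Freq: {17: 1, 12: 1, 9: 2, 15: 2}
Mode: [9, 15]

Mean=77/6, Median=27/2, Mode=[9, 15]


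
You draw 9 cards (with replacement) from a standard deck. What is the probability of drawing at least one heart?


P(not a heart) = 39/52 = 3/4
P(none in 9 draws) = (3/4)^9 = 19683/262144
P(≥1 heart) = 1 - 19683/262144 = 242461/262144

P = 242461/262144 ≈ 92.49%


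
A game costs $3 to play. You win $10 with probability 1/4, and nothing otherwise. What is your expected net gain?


E[gain] = (10-3)×1/4 + (-3)×3/4
= 7/4 - 9/4 = -1/2

Expected net gain = $-1/2 ≈ $-0.50


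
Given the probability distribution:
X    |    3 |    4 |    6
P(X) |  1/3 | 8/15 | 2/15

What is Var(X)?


E[X] = 59/15
E[X²] = 49/3
Var(X) = E[X²] - (E[X])² = 49/3 - 3481/225 = 194/225

Var(X) = 194/225 ≈ 0.8622


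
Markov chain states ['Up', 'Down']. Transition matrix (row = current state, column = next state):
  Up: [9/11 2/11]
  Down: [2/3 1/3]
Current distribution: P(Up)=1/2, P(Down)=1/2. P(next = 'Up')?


P(next=Up) = Σᵢ P(now=i)×P(i→Up)
= 1/2×9/11 + 1/2×2/3
= 9/22 + 1/3 = 49/66

P = 49/66 ≈ 0.7424


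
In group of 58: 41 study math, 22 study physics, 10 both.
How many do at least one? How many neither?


|A∪B| = 41+22-10 = 53
Neither = 58-53 = 5

At least one: 53; Neither: 5


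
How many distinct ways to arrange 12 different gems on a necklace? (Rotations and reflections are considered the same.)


Free circular arrangements: rotations and reflections both identified.
(n-1)!/2 = 11!/2 = 39916800/2 = 19958400

19958400


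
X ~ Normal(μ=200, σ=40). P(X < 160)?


z = (160-200)/40 = -1.0
P(Z < -1.0) = 0.1587

P(X < 160) ≈ 0.1587


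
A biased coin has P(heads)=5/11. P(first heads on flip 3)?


Geometric: P(X=3) = (1-p)^(k-1)×p = (6/11)^2×5/11 = 180/1331

P(X=3) = 180/1331 ≈ 13.52%


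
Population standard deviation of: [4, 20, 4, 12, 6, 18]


Mean = 64/6 = 32/3
  (4-32/3)²=400/9
  (20-32/3)²=784/9
  (4-32/3)²=400/9
  (12-32/3)²=16/9
  (6-32/3)²=196/9
  (18-32/3)²=484/9
Σ(x-μ)² = 760/3
σ² = (760/3)/6 = 380/9

σ = √(380/9) ≈ 6.4979


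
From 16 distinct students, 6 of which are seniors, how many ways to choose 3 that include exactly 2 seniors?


Choose 2 of the 6 seniors and 1 of the other 10 students:
C(6,2)×C(10,1) = 15×10 = 150

150


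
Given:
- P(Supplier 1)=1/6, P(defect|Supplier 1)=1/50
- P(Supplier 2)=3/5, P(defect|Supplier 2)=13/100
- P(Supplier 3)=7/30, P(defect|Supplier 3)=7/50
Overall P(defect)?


P(B) = Σ P(B|Aᵢ)×P(Aᵢ)
  1/50×1/6 = 1/300
  13/100×3/5 = 39/500
  7/50×7/30 = 49/1500
Sum = 57/500

P(defect) = 57/500 ≈ 11.40%


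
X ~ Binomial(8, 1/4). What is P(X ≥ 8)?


P(X ≥ 8) = Σ P(X=i) for i=8..8
P(X=8) = 1/65536
Sum = 1/65536

P(X ≥ 8) = 1/65536 ≈ 0.00%


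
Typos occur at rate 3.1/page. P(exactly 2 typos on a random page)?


Poisson(λ=3.1): P(X=2) = e^(-λ)×λ^k/k!
= e^(-3.1) × 3.1^2 / 2!
≈ 0.04504920239 × 9.61 / 2 ≈ 0.216461

P(X=2) ≈ 0.216461 ≈ 21.65%


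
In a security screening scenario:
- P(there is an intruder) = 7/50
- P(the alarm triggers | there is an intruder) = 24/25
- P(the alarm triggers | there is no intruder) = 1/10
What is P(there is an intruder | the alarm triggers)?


Using Bayes' theorem:
P(A|B) = P(B|A)·P(A) / P(B)

P(the alarm triggers) = 24/25 × 7/50 + 1/10 × 43/50
= 84/625 + 43/500 = 551/2500

P(there is an intruder|the alarm triggers) = (84/625) / (551/2500) = 336/551

P(there is an intruder|the alarm triggers) = 336/551 ≈ 60.98%


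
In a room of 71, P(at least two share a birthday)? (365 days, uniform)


P(all different) = Π(365-i)/365 for i=0..70
= 0.000679
P(match) = 1 - 0.000679 = 0.999321

P ≈ 0.9993 ≈ 99.93%


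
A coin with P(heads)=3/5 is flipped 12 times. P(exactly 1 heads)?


Binomial: P(X=1) = C(12,1)×p^1×(1-p)^11
= 12 × 3/5 × 2048/48828125 = 73728/244140625

P(X=1) = 73728/244140625 ≈ 0.03%


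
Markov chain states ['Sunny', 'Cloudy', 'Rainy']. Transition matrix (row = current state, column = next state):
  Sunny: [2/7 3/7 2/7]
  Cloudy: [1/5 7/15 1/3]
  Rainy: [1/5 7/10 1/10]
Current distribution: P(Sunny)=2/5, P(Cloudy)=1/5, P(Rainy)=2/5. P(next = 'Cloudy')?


P(next=Cloudy) = Σᵢ P(now=i)×P(i→Cloudy)
= 2/5×3/7 + 1/5×7/15 + 2/5×7/10
= 6/35 + 7/75 + 7/25 = 286/525

P = 286/525 ≈ 0.5448


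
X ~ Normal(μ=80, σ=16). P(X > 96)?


z = (96-80)/16 = 1.0
P(X > 96) = 1 - P(Z ≤ 1.0) = 1 - 0.8413 = 0.1587

P(X > 96) ≈ 0.1587


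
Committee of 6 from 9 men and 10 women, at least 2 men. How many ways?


Count by #men:
  2M,4W: C(9,2)×C(10,4)=7560
  3M,3W: C(9,3)×C(10,3)=10080
  4M,2W: C(9,4)×C(10,2)=5670
  5M,1W: C(9,5)×C(10,1)=1260
  6M,0W: C(9,6)×C(10,0)=84
Total = 24654

24654


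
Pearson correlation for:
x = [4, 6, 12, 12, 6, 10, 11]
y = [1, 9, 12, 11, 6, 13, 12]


n=7, Σx=61, Σy=64, Σxy=632, Σx²=597, Σy²=696
r = (7×632 - 61×64)/√((7×597 - 61²)(7×696 - 64²))
= 520/√(458×776) = 520/√355408 ≈ 520/596.1611 ≈ 0.8722

r ≈ 0.8722


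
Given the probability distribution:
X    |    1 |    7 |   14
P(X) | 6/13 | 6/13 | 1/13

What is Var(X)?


E[X] = 62/13
E[X²] = 496/13
Var(X) = E[X²] - (E[X])² = 496/13 - 3844/169 = 2604/169

Var(X) = 2604/169 ≈ 15.4083


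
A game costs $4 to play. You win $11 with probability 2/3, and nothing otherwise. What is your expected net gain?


E[gain] = (11-4)×2/3 + (-4)×1/3
= 14/3 - 4/3 = 10/3

Expected net gain = $10/3 ≈ $3.33


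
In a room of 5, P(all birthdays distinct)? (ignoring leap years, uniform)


P(all different) = Π(365-i)/365 for i=0..4
= (365/365)×(364/365)×...×(361/365)
= 0.972864

P ≈ 0.9729 ≈ 97.29%


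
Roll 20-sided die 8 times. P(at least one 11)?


P(no 11)^8 = (19/20)^8 = 16983563041/25600000000
P(≥1) = 1 - 16983563041/25600000000 = 8616436959/25600000000

P = 8616436959/25600000000 ≈ 33.66%


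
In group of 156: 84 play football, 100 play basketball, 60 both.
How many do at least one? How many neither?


|A∪B| = 84+100-60 = 124
Neither = 156-124 = 32

At least one: 124; Neither: 32


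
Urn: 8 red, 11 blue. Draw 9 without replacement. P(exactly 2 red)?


Hypergeometric: C(8,2)×C(11,7)/C(19,9)
= 28×330/92378 = 420/4199

P(X=2) = 420/4199 ≈ 10.00%


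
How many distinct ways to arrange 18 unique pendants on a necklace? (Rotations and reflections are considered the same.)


Free circular arrangements: rotations and reflections both identified.
(n-1)!/2 = 17!/2 = 355687428096000/2 = 177843714048000

177843714048000


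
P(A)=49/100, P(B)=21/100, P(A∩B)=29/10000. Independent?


P(A)×P(B) = 1029/10000
P(A∩B) = 29/10000
Not equal → NOT independent

No, not independent


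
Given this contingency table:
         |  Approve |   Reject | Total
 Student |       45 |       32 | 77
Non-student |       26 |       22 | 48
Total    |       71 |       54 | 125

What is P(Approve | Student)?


P(Approve | Student) = 45/(45+32) = 45/77

P(Approve|Student) = 45/77 ≈ 58.44%


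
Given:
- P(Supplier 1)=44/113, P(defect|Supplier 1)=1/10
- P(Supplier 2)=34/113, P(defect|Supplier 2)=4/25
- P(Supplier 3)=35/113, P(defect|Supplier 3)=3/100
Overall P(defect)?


P(B) = Σ P(B|Aᵢ)×P(Aᵢ)
  1/10×44/113 = 22/565
  4/25×34/113 = 136/2825
  3/100×35/113 = 21/2260
Sum = 1089/11300

P(defect) = 1089/11300 ≈ 9.64%


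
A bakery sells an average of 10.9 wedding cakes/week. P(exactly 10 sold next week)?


Poisson(λ=10.9): P(X=10) = e^(-λ)×λ^k/k!
= e^(-10.9) × 10.9^10 / 10!
≈ 1.8458234e-05 × 23673636745.9 / 3628800 ≈ 0.120418

P(X=10) ≈ 0.120418 ≈ 12.04%


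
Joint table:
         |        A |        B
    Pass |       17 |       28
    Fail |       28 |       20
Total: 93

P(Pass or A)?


P(Pass∨A) = P(Pass) + P(A) - P(Pass∧A)
= (45 + 45 - 17)/93 = 73/93

P = 73/93 ≈ 78.49%


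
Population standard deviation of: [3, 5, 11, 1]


Mean = 20/4 = 5
  (3-5)²=4
  (5-5)²=0
  (11-5)²=36
  (1-5)²=16
Σ(x-μ)² = 56
σ² = 56/4 = 14

σ = √(14) ≈ 3.7417


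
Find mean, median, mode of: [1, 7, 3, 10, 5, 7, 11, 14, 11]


Sorted: [1, 3, 5, 7, 7, 10, 11, 11, 14]
Mean = 69/9 = 23/3
Median = 7
Freq: {1: 1, 7: 2, 3: 1, 10: 1, 5: 1, 11: 2, 14: 1}
Mode: [7, 11]

Mean=23/3, Median=7, Mode=[7, 11]


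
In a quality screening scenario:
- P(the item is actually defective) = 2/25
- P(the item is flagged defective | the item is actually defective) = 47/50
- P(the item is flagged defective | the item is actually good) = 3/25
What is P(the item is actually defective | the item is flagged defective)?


Using Bayes' theorem:
P(A|B) = P(B|A)·P(A) / P(B)

P(the item is flagged defective) = 47/50 × 2/25 + 3/25 × 23/25
= 47/625 + 69/625 = 116/625

P(the item is actually defective|the item is flagged defective) = (47/625) / (116/625) = 47/116

P(the item is actually defective|the item is flagged defective) = 47/116 ≈ 40.52%


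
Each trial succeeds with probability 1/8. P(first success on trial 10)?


Geometric: P(X=10) = (1-p)^(k-1)×p = (7/8)^9×1/8 = 40353607/1073741824

P(X=10) = 40353607/1073741824 ≈ 3.76%


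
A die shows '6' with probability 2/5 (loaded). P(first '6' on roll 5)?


Geometric: P(X=5) = (1-p)^(k-1)×p = (3/5)^4×2/5 = 162/3125

P(X=5) = 162/3125 ≈ 5.18%


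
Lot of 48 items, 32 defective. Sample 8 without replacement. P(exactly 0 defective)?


Hypergeometric: C(32,0)×C(16,8)/C(48,8)
= 1×12870/377348994 = 65/1905803

P(X=0) = 65/1905803 ≈ 0.00%


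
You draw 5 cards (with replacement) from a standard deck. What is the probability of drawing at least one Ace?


P(not a Ace) = 48/52 = 12/13
P(none in 5 draws) = (12/13)^5 = 248832/371293
P(≥1 Ace) = 1 - 248832/371293 = 122461/371293

P = 122461/371293 ≈ 32.98%


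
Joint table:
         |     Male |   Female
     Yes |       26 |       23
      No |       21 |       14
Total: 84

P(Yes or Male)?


P(Yes∨Male) = P(Yes) + P(Male) - P(Yes∧Male)
= (49 + 47 - 26)/84 = 70/84 = 5/6

P = 5/6 ≈ 83.33%


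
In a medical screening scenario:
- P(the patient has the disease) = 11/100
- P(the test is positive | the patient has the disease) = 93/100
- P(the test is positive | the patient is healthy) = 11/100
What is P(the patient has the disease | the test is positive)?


Using Bayes' theorem:
P(A|B) = P(B|A)·P(A) / P(B)

P(the test is positive) = 93/100 × 11/100 + 11/100 × 89/100
= 1023/10000 + 979/10000 = 1001/5000

P(the patient has the disease|the test is positive) = (1023/10000) / (1001/5000) = 93/182

P(the patient has the disease|the test is positive) = 93/182 ≈ 51.10%


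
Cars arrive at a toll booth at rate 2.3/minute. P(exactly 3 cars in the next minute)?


Poisson(λ=2.3): P(X=3) = e^(-λ)×λ^k/k!
= e^(-2.3) × 2.3^3 / 3!
≈ 0.1002588437 × 12.167 / 6 ≈ 0.203308

P(X=3) ≈ 0.203308 ≈ 20.33%


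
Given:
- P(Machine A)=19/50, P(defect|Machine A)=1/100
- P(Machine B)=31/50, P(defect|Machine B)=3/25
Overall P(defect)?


P(B) = Σ P(B|Aᵢ)×P(Aᵢ)
  1/100×19/50 = 19/5000
  3/25×31/50 = 93/1250
Sum = 391/5000

P(defect) = 391/5000 ≈ 7.82%


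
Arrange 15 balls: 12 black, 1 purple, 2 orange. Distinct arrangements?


15!/(12!×1!×2!) = 1365

1365


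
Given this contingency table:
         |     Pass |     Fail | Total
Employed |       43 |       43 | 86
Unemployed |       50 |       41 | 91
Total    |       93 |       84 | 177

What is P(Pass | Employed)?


P(Pass | Employed) = 43/(43+43) = 43/86 = 1/2

P(Pass|Employed) = 1/2 ≈ 50.00%


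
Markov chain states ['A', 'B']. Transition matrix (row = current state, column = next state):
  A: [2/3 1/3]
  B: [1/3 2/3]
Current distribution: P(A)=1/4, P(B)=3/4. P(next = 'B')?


P(next=B) = Σᵢ P(now=i)×P(i→B)
= 1/4×1/3 + 3/4×2/3
= 1/12 + 1/2 = 7/12

P = 7/12 ≈ 0.5833


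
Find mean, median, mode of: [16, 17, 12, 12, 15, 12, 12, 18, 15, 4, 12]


Sorted: [4, 12, 12, 12, 12, 12, 15, 15, 16, 17, 18]
Mean = 145/11
Median = 12
Freq: {16: 1, 17: 1, 12: 5, 15: 2, 18: 1, 4: 1}
Mode: [12]

Mean=145/11, Median=12, Mode=12


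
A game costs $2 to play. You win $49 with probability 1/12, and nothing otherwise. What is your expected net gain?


E[gain] = (49-2)×1/12 + (-2)×11/12
= 47/12 - 11/6 = 25/12

Expected net gain = $25/12 ≈ $2.08


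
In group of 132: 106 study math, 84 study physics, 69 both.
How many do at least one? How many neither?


|A∪B| = 106+84-69 = 121
Neither = 132-121 = 11

At least one: 121; Neither: 11


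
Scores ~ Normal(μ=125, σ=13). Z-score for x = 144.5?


z = (x - μ)/σ = (144.5 - 125)/13 = 1.5

z = 1.5


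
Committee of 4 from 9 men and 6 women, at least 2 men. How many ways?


Count by #men:
  2M,2W: C(9,2)×C(6,2)=540
  3M,1W: C(9,3)×C(6,1)=504
  4M,0W: C(9,4)×C(6,0)=126
Total = 1170

1170
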